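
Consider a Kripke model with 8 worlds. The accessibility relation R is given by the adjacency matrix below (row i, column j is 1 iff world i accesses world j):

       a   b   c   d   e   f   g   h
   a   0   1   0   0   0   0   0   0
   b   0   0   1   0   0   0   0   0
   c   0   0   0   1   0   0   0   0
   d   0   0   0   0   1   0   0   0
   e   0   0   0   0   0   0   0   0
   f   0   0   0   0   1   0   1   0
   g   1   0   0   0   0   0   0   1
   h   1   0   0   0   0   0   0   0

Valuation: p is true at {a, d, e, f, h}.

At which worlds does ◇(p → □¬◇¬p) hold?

a: successors {b}; p → □¬◇¬p there: b:T. ✓
b: successors {c}; p → □¬◇¬p there: c:T. ✓
c: successors {d}; p → □¬◇¬p there: d:T. ✓
d: successors {e}; p → □¬◇¬p there: e:T. ✓
e: no successors, so ◇(p → □¬◇¬p) fails. ✗
f: successors {e, g}; p → □¬◇¬p there: e:T, g:T. ✓
g: successors {a, h}; p → □¬◇¬p there: a:F, h:F. ✗
h: successors {a}; p → □¬◇¬p there: a:F. ✗

{a, b, c, d, f}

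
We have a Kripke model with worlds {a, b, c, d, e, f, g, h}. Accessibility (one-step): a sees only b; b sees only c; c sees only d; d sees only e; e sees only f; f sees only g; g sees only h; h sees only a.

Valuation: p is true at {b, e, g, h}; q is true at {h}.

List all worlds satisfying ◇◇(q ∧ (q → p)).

{f}

a: successors {b}; ◇(q ∧ (q → p)) there: b:F. ✗
b: successors {c}; ◇(q ∧ (q → p)) there: c:F. ✗
c: successors {d}; ◇(q ∧ (q → p)) there: d:F. ✗
d: successors {e}; ◇(q ∧ (q → p)) there: e:F. ✗
e: successors {f}; ◇(q ∧ (q → p)) there: f:F. ✗
f: successors {g}; ◇(q ∧ (q → p)) there: g:T. ✓
g: successors {h}; ◇(q ∧ (q → p)) there: h:F. ✗
h: successors {a}; ◇(q ∧ (q → p)) there: a:F. ✗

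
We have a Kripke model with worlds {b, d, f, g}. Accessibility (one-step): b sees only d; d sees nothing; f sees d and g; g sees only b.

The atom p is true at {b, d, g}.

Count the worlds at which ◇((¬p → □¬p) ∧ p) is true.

b: successors {d}; (¬p → □¬p) ∧ p there: d:T. ✓
d: no successors, so ◇((¬p → □¬p) ∧ p) fails. ✗
f: successors {d, g}; (¬p → □¬p) ∧ p there: d:T, g:T. ✓
g: successors {b}; (¬p → □¬p) ∧ p there: b:T. ✓
Satisfying worlds: {b, f, g}.

3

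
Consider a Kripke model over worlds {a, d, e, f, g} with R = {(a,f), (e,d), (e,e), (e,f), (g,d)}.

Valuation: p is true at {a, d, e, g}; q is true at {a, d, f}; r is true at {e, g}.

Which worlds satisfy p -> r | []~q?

{d, e, f, g}

a: p is T, r | []~q is F. ✗
d: p is T, r | []~q is T. ✓
e: p is T, r | []~q is T. ✓
f: p is F, r | []~q is T. ✓
g: p is T, r | []~q is T. ✓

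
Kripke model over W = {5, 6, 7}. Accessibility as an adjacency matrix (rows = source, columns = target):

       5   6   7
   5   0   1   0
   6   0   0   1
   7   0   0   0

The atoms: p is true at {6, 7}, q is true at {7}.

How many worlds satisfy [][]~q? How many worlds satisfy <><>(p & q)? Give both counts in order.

For [][]~q:
5: successors {6}; []~q there: 6:F. ✗
6: successors {7}; []~q there: 7:T. ✓
7: no successors, so [][]~q holds vacuously. ✓
— 2 worlds.
For <><>(p & q):
5: successors {6}; <>(p & q) there: 6:T. ✓
6: successors {7}; <>(p & q) there: 7:F. ✗
7: no successors, so <><>(p & q) fails. ✗
— 1 world.

2 and 1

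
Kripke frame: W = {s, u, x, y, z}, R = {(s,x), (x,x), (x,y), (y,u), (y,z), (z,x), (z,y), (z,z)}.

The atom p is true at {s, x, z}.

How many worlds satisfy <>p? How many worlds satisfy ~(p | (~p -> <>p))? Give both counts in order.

For <>p:
s: successors {x}; p there: x:T. ✓
u: no successors, so <>p fails. ✗
x: successors {x, y}; p there: x:T, y:F. ✓
y: successors {u, z}; p there: u:F, z:T. ✓
z: successors {x, y, z}; p there: x:T, y:F, z:T. ✓
— 4 worlds.
For ~(p | (~p -> <>p)):
s: p | (~p -> <>p) is T. ✗
u: p | (~p -> <>p) is F. ✓
x: p | (~p -> <>p) is T. ✗
y: p | (~p -> <>p) is T. ✗
z: p | (~p -> <>p) is T. ✗
— 1 world.

4 and 1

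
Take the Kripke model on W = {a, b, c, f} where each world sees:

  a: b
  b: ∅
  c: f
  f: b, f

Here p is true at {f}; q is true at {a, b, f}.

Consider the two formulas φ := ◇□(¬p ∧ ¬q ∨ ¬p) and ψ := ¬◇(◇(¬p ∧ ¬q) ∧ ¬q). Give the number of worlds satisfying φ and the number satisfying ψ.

For ◇□(¬p ∧ ¬q ∨ ¬p):
a: successors {b}; □(¬p ∧ ¬q ∨ ¬p) there: b:T. ✓
b: no successors, so ◇□(¬p ∧ ¬q ∨ ¬p) fails. ✗
c: successors {f}; □(¬p ∧ ¬q ∨ ¬p) there: f:F. ✗
f: successors {b, f}; □(¬p ∧ ¬q ∨ ¬p) there: b:T, f:F. ✓
— 2 worlds.
For ¬◇(◇(¬p ∧ ¬q) ∧ ¬q):
a: ◇(◇(¬p ∧ ¬q) ∧ ¬q) is F. ✓
b: ◇(◇(¬p ∧ ¬q) ∧ ¬q) is F. ✓
c: ◇(◇(¬p ∧ ¬q) ∧ ¬q) is F. ✓
f: ◇(◇(¬p ∧ ¬q) ∧ ¬q) is F. ✓
— 4 worlds.

2 and 4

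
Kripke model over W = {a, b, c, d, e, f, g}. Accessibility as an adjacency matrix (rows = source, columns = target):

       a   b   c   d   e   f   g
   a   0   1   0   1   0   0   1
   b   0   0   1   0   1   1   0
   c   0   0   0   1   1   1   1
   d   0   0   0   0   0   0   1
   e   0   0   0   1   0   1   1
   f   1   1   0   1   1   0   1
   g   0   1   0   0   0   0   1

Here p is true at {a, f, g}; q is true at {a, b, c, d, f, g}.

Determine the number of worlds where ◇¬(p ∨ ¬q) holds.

a: successors {b, d, g}; ¬(p ∨ ¬q) there: b:T, d:T, g:F. ✓
b: successors {c, e, f}; ¬(p ∨ ¬q) there: c:T, e:F, f:F. ✓
c: successors {d, e, f, g}; ¬(p ∨ ¬q) there: d:T, e:F, f:F, g:F. ✓
d: successors {g}; ¬(p ∨ ¬q) there: g:F. ✗
e: successors {d, f, g}; ¬(p ∨ ¬q) there: d:T, f:F, g:F. ✓
f: successors {a, b, d, e, g}; ¬(p ∨ ¬q) there: a:F, b:T, d:T, e:F, g:F. ✓
g: successors {b, g}; ¬(p ∨ ¬q) there: b:T, g:F. ✓
Satisfying worlds: {a, b, c, e, f, g}.

6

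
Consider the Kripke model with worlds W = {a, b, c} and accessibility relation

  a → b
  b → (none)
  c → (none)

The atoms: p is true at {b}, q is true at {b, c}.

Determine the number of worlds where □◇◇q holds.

2

a: successors {b}; ◇◇q there: b:F. ✗
b: no successors, so □◇◇q holds vacuously. ✓
c: no successors, so □◇◇q holds vacuously. ✓
Satisfying worlds: {b, c}.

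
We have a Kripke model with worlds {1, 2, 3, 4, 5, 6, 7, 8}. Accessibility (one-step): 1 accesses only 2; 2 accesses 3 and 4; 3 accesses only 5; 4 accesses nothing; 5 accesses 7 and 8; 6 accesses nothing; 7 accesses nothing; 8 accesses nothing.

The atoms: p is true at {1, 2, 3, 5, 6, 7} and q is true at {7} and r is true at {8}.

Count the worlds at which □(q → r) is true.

1: successors {2}; q → r there: 2:T. ✓
2: successors {3, 4}; q → r there: 3:T, 4:T. ✓
3: successors {5}; q → r there: 5:T. ✓
4: no successors, so □(q → r) holds vacuously. ✓
5: successors {7, 8}; q → r there: 7:F, 8:T. ✗
6: no successors, so □(q → r) holds vacuously. ✓
7: no successors, so □(q → r) holds vacuously. ✓
8: no successors, so □(q → r) holds vacuously. ✓
Satisfying worlds: {1, 2, 3, 4, 6, 7, 8}.

7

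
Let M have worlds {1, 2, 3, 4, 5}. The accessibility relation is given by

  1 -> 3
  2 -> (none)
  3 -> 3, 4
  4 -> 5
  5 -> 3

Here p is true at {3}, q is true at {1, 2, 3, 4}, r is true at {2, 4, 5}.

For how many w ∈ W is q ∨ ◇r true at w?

1: q is T, ◇r is F. ✓
2: q is T, ◇r is F. ✓
3: q is T, ◇r is T. ✓
4: q is T, ◇r is T. ✓
5: q is F, ◇r is F. ✗
Satisfying worlds: {1, 2, 3, 4}.

4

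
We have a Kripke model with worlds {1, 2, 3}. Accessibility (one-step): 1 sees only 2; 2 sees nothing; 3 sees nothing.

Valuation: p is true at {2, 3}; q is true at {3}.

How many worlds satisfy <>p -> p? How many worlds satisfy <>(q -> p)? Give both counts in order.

For <>p -> p:
1: <>p is T, p is F. ✗
2: <>p is F, p is T. ✓
3: <>p is F, p is T. ✓
— 2 worlds.
For <>(q -> p):
1: successors {2}; q -> p there: 2:T. ✓
2: no successors, so <>(q -> p) fails. ✗
3: no successors, so <>(q -> p) fails. ✗
— 1 world.

2 and 1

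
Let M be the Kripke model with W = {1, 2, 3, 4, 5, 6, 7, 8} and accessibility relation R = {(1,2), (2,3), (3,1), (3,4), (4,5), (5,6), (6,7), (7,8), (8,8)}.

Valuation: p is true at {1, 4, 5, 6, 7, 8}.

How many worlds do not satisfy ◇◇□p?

1: successors {2}; ◇□p there: 2:T. ✓
2: successors {3}; ◇□p there: 3:T. ✓
3: successors {1, 4}; ◇□p there: 1:F, 4:T. ✓
4: successors {5}; ◇□p there: 5:T. ✓
5: successors {6}; ◇□p there: 6:T. ✓
6: successors {7}; ◇□p there: 7:T. ✓
7: successors {8}; ◇□p there: 8:T. ✓
8: successors {8}; ◇□p there: 8:T. ✓
Satisfying worlds: {1, 2, 3, 4, 5, 6, 7, 8}.
So ◇◇□p fails at the other 0 worlds.

0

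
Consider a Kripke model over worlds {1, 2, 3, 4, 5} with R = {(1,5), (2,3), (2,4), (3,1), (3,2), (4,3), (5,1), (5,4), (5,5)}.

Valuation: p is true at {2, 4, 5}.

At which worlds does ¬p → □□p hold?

1: ¬p is T, □□p is F. ✗
2: ¬p is F, □□p is F. ✓
3: ¬p is T, □□p is F. ✗
4: ¬p is F, □□p is F. ✓
5: ¬p is F, □□p is F. ✓

{2, 4, 5}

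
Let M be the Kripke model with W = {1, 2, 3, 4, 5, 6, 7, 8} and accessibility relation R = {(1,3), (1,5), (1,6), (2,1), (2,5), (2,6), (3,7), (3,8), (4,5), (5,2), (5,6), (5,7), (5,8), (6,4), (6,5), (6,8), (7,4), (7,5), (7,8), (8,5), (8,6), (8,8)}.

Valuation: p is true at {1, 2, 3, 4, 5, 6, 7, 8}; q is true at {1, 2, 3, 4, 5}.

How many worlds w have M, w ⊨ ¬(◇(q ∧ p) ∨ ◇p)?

0

1: ◇(q ∧ p) ∨ ◇p is T. ✗
2: ◇(q ∧ p) ∨ ◇p is T. ✗
3: ◇(q ∧ p) ∨ ◇p is T. ✗
4: ◇(q ∧ p) ∨ ◇p is T. ✗
5: ◇(q ∧ p) ∨ ◇p is T. ✗
6: ◇(q ∧ p) ∨ ◇p is T. ✗
7: ◇(q ∧ p) ∨ ◇p is T. ✗
8: ◇(q ∧ p) ∨ ◇p is T. ✗
Satisfying worlds: ∅.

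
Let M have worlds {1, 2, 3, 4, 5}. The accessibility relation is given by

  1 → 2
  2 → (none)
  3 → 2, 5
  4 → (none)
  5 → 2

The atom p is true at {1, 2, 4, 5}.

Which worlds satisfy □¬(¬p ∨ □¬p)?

{2, 4}

1: successors {2}; ¬(¬p ∨ □¬p) there: 2:F. ✗
2: no successors, so □¬(¬p ∨ □¬p) holds vacuously. ✓
3: successors {2, 5}; ¬(¬p ∨ □¬p) there: 2:F, 5:T. ✗
4: no successors, so □¬(¬p ∨ □¬p) holds vacuously. ✓
5: successors {2}; ¬(¬p ∨ □¬p) there: 2:F. ✗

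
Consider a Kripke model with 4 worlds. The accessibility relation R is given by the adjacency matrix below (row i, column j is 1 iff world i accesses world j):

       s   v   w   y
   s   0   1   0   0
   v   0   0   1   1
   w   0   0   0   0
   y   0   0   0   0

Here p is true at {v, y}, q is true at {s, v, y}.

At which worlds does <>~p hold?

{v}

s: successors {v}; ~p there: v:F. ✗
v: successors {w, y}; ~p there: w:T, y:F. ✓
w: no successors, so <>~p fails. ✗
y: no successors, so <>~p fails. ✗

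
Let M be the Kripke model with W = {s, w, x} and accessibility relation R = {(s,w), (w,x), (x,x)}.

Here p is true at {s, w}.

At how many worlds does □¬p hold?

2

s: successors {w}; ¬p there: w:F. ✗
w: successors {x}; ¬p there: x:T. ✓
x: successors {x}; ¬p there: x:T. ✓
Satisfying worlds: {w, x}.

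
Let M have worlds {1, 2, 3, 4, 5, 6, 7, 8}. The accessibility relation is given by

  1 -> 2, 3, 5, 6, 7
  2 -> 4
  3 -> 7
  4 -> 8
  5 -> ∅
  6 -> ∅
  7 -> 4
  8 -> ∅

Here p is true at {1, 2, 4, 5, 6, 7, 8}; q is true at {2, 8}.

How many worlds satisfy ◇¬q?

1: successors {2, 3, 5, 6, 7}; ¬q there: 2:F, 3:T, 5:T, 6:T, 7:T. ✓
2: successors {4}; ¬q there: 4:T. ✓
3: successors {7}; ¬q there: 7:T. ✓
4: successors {8}; ¬q there: 8:F. ✗
5: no successors, so ◇¬q fails. ✗
6: no successors, so ◇¬q fails. ✗
7: successors {4}; ¬q there: 4:T. ✓
8: no successors, so ◇¬q fails. ✗
Satisfying worlds: {1, 2, 3, 7}.

4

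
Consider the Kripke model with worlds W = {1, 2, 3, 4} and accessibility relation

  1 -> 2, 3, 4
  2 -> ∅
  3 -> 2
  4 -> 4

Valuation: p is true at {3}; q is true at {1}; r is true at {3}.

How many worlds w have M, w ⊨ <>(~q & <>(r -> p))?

1: successors {2, 3, 4}; ~q & <>(r -> p) there: 2:F, 3:T, 4:T. ✓
2: no successors, so <>(~q & <>(r -> p)) fails. ✗
3: successors {2}; ~q & <>(r -> p) there: 2:F. ✗
4: successors {4}; ~q & <>(r -> p) there: 4:T. ✓
Satisfying worlds: {1, 4}.

2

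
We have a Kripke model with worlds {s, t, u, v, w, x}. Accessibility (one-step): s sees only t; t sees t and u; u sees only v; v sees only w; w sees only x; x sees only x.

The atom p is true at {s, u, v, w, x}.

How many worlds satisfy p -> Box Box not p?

s: p is T, Box Box not p is F. ✗
t: p is F, Box Box not p is F. ✓
u: p is T, Box Box not p is F. ✗
v: p is T, Box Box not p is F. ✗
w: p is T, Box Box not p is F. ✗
x: p is T, Box Box not p is F. ✗
Satisfying worlds: {t}.

1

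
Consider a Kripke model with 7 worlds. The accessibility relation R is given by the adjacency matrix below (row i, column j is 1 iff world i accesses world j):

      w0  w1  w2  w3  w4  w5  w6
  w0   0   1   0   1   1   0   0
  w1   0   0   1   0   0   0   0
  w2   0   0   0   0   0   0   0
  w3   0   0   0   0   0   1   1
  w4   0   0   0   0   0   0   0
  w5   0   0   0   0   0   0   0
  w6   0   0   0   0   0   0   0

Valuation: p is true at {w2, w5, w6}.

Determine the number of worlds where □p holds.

w0: successors {w1, w3, w4}; p there: w1:F, w3:F, w4:F. ✗
w1: successors {w2}; p there: w2:T. ✓
w2: no successors, so □p holds vacuously. ✓
w3: successors {w5, w6}; p there: w5:T, w6:T. ✓
w4: no successors, so □p holds vacuously. ✓
w5: no successors, so □p holds vacuously. ✓
w6: no successors, so □p holds vacuously. ✓
Satisfying worlds: {w1, w2, w3, w4, w5, w6}.

6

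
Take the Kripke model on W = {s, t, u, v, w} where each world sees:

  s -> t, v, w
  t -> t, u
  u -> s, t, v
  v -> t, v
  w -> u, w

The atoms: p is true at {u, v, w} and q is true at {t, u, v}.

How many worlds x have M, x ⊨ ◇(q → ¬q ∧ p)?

s: successors {t, v, w}; q → ¬q ∧ p there: t:F, v:F, w:T. ✓
t: successors {t, u}; q → ¬q ∧ p there: t:F, u:F. ✗
u: successors {s, t, v}; q → ¬q ∧ p there: s:T, t:F, v:F. ✓
v: successors {t, v}; q → ¬q ∧ p there: t:F, v:F. ✗
w: successors {u, w}; q → ¬q ∧ p there: u:F, w:T. ✓
Satisfying worlds: {s, u, w}.

3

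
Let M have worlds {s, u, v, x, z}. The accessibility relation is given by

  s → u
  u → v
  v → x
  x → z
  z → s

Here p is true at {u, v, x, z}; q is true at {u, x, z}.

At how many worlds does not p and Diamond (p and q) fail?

s: not p is T, Diamond (p and q) is T. ✓
u: not p is F, Diamond (p and q) is F. ✗
v: not p is F, Diamond (p and q) is T. ✗
x: not p is F, Diamond (p and q) is T. ✗
z: not p is F, Diamond (p and q) is F. ✗
Satisfying worlds: {s}.
So not p and Diamond (p and q) fails at the other 4 worlds.

4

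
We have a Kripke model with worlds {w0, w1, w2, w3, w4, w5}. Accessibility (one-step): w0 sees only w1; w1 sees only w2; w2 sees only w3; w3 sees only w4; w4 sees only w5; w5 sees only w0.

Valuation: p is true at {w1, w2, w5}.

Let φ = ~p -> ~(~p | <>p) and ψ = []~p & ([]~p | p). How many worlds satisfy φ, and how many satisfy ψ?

3 and 3

For ~p -> ~(~p | <>p):
w0: ~p is T, ~(~p | <>p) is F. ✗
w1: ~p is F, ~(~p | <>p) is F. ✓
w2: ~p is F, ~(~p | <>p) is T. ✓
w3: ~p is T, ~(~p | <>p) is F. ✗
w4: ~p is T, ~(~p | <>p) is F. ✗
w5: ~p is F, ~(~p | <>p) is T. ✓
— 3 worlds.
For []~p & ([]~p | p):
w0: []~p is F, []~p | p is F. ✗
w1: []~p is F, []~p | p is T. ✗
w2: []~p is T, []~p | p is T. ✓
w3: []~p is T, []~p | p is T. ✓
w4: []~p is F, []~p | p is F. ✗
w5: []~p is T, []~p | p is T. ✓
— 3 worlds.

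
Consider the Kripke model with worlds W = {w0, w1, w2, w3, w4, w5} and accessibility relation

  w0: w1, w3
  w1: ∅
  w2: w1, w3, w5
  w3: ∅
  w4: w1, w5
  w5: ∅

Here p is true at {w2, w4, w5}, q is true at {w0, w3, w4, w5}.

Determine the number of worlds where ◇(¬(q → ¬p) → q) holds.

3

w0: successors {w1, w3}; ¬(q → ¬p) → q there: w1:T, w3:T. ✓
w1: no successors, so ◇(¬(q → ¬p) → q) fails. ✗
w2: successors {w1, w3, w5}; ¬(q → ¬p) → q there: w1:T, w3:T, w5:T. ✓
w3: no successors, so ◇(¬(q → ¬p) → q) fails. ✗
w4: successors {w1, w5}; ¬(q → ¬p) → q there: w1:T, w5:T. ✓
w5: no successors, so ◇(¬(q → ¬p) → q) fails. ✗
Satisfying worlds: {w0, w2, w4}.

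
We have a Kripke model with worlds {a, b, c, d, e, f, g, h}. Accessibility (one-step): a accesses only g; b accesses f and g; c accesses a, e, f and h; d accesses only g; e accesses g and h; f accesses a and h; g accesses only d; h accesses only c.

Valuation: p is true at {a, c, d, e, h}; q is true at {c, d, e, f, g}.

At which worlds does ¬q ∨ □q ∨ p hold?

{a, b, c, d, e, g, h}

a: ¬q ∨ □q is T, p is T. ✓
b: ¬q ∨ □q is T, p is F. ✓
c: ¬q ∨ □q is F, p is T. ✓
d: ¬q ∨ □q is T, p is T. ✓
e: ¬q ∨ □q is F, p is T. ✓
f: ¬q ∨ □q is F, p is F. ✗
g: ¬q ∨ □q is T, p is F. ✓
h: ¬q ∨ □q is T, p is T. ✓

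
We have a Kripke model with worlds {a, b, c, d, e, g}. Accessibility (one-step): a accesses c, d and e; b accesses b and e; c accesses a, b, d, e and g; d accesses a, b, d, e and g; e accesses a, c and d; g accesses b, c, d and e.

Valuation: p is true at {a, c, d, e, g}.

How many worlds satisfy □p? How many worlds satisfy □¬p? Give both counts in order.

For □p:
a: successors {c, d, e}; p there: c:T, d:T, e:T. ✓
b: successors {b, e}; p there: b:F, e:T. ✗
c: successors {a, b, d, e, g}; p there: a:T, b:F, d:T, e:T, g:T. ✗
d: successors {a, b, d, e, g}; p there: a:T, b:F, d:T, e:T, g:T. ✗
e: successors {a, c, d}; p there: a:T, c:T, d:T. ✓
g: successors {b, c, d, e}; p there: b:F, c:T, d:T, e:T. ✗
— 2 worlds.
For □¬p:
a: successors {c, d, e}; ¬p there: c:F, d:F, e:F. ✗
b: successors {b, e}; ¬p there: b:T, e:F. ✗
c: successors {a, b, d, e, g}; ¬p there: a:F, b:T, d:F, e:F, g:F. ✗
d: successors {a, b, d, e, g}; ¬p there: a:F, b:T, d:F, e:F, g:F. ✗
e: successors {a, c, d}; ¬p there: a:F, c:F, d:F. ✗
g: successors {b, c, d, e}; ¬p there: b:T, c:F, d:F, e:F. ✗
— 0 worlds.

2 and 0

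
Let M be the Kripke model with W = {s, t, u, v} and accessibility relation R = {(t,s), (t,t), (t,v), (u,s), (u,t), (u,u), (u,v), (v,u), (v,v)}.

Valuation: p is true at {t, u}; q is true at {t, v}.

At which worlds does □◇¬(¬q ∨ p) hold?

{s, v}

s: no successors, so □◇¬(¬q ∨ p) holds vacuously. ✓
t: successors {s, t, v}; ◇¬(¬q ∨ p) there: s:F, t:T, v:T. ✗
u: successors {s, t, u, v}; ◇¬(¬q ∨ p) there: s:F, t:T, u:T, v:T. ✗
v: successors {u, v}; ◇¬(¬q ∨ p) there: u:T, v:T. ✓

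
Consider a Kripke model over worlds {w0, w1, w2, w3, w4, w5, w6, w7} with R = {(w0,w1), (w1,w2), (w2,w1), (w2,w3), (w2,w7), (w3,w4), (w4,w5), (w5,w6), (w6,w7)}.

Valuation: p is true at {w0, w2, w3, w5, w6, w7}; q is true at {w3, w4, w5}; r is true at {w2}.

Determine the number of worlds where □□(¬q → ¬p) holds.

w0: successors {w1}; □(¬q → ¬p) there: w1:F. ✗
w1: successors {w2}; □(¬q → ¬p) there: w2:F. ✗
w2: successors {w1, w3, w7}; □(¬q → ¬p) there: w1:F, w3:T, w7:T. ✗
w3: successors {w4}; □(¬q → ¬p) there: w4:T. ✓
w4: successors {w5}; □(¬q → ¬p) there: w5:F. ✗
w5: successors {w6}; □(¬q → ¬p) there: w6:F. ✗
w6: successors {w7}; □(¬q → ¬p) there: w7:T. ✓
w7: no successors, so □□(¬q → ¬p) holds vacuously. ✓
Satisfying worlds: {w3, w6, w7}.

3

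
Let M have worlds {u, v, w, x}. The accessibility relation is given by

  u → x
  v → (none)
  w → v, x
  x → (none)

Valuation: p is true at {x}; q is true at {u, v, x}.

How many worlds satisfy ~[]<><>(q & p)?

u: []<><>(q & p) is F. ✓
v: []<><>(q & p) is T. ✗
w: []<><>(q & p) is F. ✓
x: []<><>(q & p) is T. ✗
Satisfying worlds: {u, w}.

2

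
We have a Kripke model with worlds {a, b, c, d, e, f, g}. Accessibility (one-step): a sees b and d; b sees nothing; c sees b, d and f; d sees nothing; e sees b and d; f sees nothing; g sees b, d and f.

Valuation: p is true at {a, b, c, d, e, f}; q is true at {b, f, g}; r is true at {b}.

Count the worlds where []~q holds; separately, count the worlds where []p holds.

For []~q:
a: successors {b, d}; ~q there: b:F, d:T. ✗
b: no successors, so []~q holds vacuously. ✓
c: successors {b, d, f}; ~q there: b:F, d:T, f:F. ✗
d: no successors, so []~q holds vacuously. ✓
e: successors {b, d}; ~q there: b:F, d:T. ✗
f: no successors, so []~q holds vacuously. ✓
g: successors {b, d, f}; ~q there: b:F, d:T, f:F. ✗
— 3 worlds.
For []p:
a: successors {b, d}; p there: b:T, d:T. ✓
b: no successors, so []p holds vacuously. ✓
c: successors {b, d, f}; p there: b:T, d:T, f:T. ✓
d: no successors, so []p holds vacuously. ✓
e: successors {b, d}; p there: b:T, d:T. ✓
f: no successors, so []p holds vacuously. ✓
g: successors {b, d, f}; p there: b:T, d:T, f:T. ✓
— 7 worlds.

3 and 7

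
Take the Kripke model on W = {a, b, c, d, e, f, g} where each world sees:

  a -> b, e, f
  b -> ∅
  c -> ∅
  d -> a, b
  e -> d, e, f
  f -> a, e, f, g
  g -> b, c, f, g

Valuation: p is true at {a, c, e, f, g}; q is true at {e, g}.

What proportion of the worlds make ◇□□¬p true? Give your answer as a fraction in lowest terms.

a: successors {b, e, f}; □□¬p there: b:T, e:F, f:F. ✓
b: no successors, so ◇□□¬p fails. ✗
c: no successors, so ◇□□¬p fails. ✗
d: successors {a, b}; □□¬p there: a:F, b:T. ✓
e: successors {d, e, f}; □□¬p there: d:F, e:F, f:F. ✗
f: successors {a, e, f, g}; □□¬p there: a:F, e:F, f:F, g:F. ✗
g: successors {b, c, f, g}; □□¬p there: b:T, c:T, f:F, g:F. ✓
That's 3 of 7 worlds, so 3/7.

3/7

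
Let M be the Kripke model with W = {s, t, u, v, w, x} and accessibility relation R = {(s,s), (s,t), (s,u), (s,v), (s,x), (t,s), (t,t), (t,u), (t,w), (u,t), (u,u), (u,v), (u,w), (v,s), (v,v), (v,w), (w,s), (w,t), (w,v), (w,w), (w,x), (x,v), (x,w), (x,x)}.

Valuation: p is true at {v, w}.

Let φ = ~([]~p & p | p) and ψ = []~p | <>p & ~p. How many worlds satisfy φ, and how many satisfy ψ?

For ~([]~p & p | p):
s: []~p & p | p is F. ✓
t: []~p & p | p is F. ✓
u: []~p & p | p is F. ✓
v: []~p & p | p is T. ✗
w: []~p & p | p is T. ✗
x: []~p & p | p is F. ✓
— 4 worlds.
For []~p | <>p & ~p:
s: []~p is F, <>p & ~p is T. ✓
t: []~p is F, <>p & ~p is T. ✓
u: []~p is F, <>p & ~p is T. ✓
v: []~p is F, <>p & ~p is F. ✗
w: []~p is F, <>p & ~p is F. ✗
x: []~p is F, <>p & ~p is T. ✓
— 4 worlds.

4 and 4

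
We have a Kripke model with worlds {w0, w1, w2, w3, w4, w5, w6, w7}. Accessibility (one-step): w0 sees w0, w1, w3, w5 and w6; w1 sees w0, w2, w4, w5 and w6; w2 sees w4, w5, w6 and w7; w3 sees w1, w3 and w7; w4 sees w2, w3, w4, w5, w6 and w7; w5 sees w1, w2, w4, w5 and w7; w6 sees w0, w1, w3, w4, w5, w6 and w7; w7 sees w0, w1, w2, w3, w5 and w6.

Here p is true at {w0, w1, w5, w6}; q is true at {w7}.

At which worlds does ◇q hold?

w0: successors {w0, w1, w3, w5, w6}; q there: w0:F, w1:F, w3:F, w5:F, w6:F. ✗
w1: successors {w0, w2, w4, w5, w6}; q there: w0:F, w2:F, w4:F, w5:F, w6:F. ✗
w2: successors {w4, w5, w6, w7}; q there: w4:F, w5:F, w6:F, w7:T. ✓
w3: successors {w1, w3, w7}; q there: w1:F, w3:F, w7:T. ✓
w4: successors {w2, w3, w4, w5, w6, w7}; q there: w2:F, w3:F, w4:F, w5:F, w6:F, w7:T. ✓
w5: successors {w1, w2, w4, w5, w7}; q there: w1:F, w2:F, w4:F, w5:F, w7:T. ✓
w6: successors {w0, w1, w3, w4, w5, w6, w7}; q there: w0:F, w1:F, w3:F, w4:F, w5:F, w6:F, w7:T. ✓
w7: successors {w0, w1, w2, w3, w5, w6}; q there: w0:F, w1:F, w2:F, w3:F, w5:F, w6:F. ✗

{w2, w3, w4, w5, w6}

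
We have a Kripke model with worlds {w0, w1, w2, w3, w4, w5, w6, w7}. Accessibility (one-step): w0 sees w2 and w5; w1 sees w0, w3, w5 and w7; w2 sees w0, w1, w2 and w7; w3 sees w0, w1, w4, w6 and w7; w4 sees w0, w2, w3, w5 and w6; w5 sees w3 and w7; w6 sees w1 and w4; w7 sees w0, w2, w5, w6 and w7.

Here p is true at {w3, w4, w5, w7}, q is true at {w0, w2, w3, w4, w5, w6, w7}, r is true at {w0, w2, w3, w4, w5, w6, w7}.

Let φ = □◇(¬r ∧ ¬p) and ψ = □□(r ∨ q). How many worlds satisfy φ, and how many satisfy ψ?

0 and 1

For □◇(¬r ∧ ¬p):
w0: successors {w2, w5}; ◇(¬r ∧ ¬p) there: w2:T, w5:F. ✗
w1: successors {w0, w3, w5, w7}; ◇(¬r ∧ ¬p) there: w0:F, w3:T, w5:F, w7:F. ✗
w2: successors {w0, w1, w2, w7}; ◇(¬r ∧ ¬p) there: w0:F, w1:F, w2:T, w7:F. ✗
w3: successors {w0, w1, w4, w6, w7}; ◇(¬r ∧ ¬p) there: w0:F, w1:F, w4:F, w6:T, w7:F. ✗
w4: successors {w0, w2, w3, w5, w6}; ◇(¬r ∧ ¬p) there: w0:F, w2:T, w3:T, w5:F, w6:T. ✗
w5: successors {w3, w7}; ◇(¬r ∧ ¬p) there: w3:T, w7:F. ✗
w6: successors {w1, w4}; ◇(¬r ∧ ¬p) there: w1:F, w4:F. ✗
w7: successors {w0, w2, w5, w6, w7}; ◇(¬r ∧ ¬p) there: w0:F, w2:T, w5:F, w6:T, w7:F. ✗
— 0 worlds.
For □□(r ∨ q):
w0: successors {w2, w5}; □(r ∨ q) there: w2:F, w5:T. ✗
w1: successors {w0, w3, w5, w7}; □(r ∨ q) there: w0:T, w3:F, w5:T, w7:T. ✗
w2: successors {w0, w1, w2, w7}; □(r ∨ q) there: w0:T, w1:T, w2:F, w7:T. ✗
w3: successors {w0, w1, w4, w6, w7}; □(r ∨ q) there: w0:T, w1:T, w4:T, w6:F, w7:T. ✗
w4: successors {w0, w2, w3, w5, w6}; □(r ∨ q) there: w0:T, w2:F, w3:F, w5:T, w6:F. ✗
w5: successors {w3, w7}; □(r ∨ q) there: w3:F, w7:T. ✗
w6: successors {w1, w4}; □(r ∨ q) there: w1:T, w4:T. ✓
w7: successors {w0, w2, w5, w6, w7}; □(r ∨ q) there: w0:T, w2:F, w5:T, w6:F, w7:T. ✗
— 1 world.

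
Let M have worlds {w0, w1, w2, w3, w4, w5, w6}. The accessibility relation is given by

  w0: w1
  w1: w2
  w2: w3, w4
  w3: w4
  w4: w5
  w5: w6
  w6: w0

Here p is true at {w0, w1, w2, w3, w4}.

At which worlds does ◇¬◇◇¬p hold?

w0: successors {w1}; ¬◇◇¬p there: w1:T. ✓
w1: successors {w2}; ¬◇◇¬p there: w2:F. ✗
w2: successors {w3, w4}; ¬◇◇¬p there: w3:F, w4:F. ✗
w3: successors {w4}; ¬◇◇¬p there: w4:F. ✗
w4: successors {w5}; ¬◇◇¬p there: w5:T. ✓
w5: successors {w6}; ¬◇◇¬p there: w6:T. ✓
w6: successors {w0}; ¬◇◇¬p there: w0:T. ✓

{w0, w4, w5, w6}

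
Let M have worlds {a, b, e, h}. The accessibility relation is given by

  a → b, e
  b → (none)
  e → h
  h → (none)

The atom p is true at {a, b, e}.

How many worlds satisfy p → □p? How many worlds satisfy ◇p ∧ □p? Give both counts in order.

3 and 1

For p → □p:
a: p is T, □p is T. ✓
b: p is T, □p is T. ✓
e: p is T, □p is F. ✗
h: p is F, □p is T. ✓
— 3 worlds.
For ◇p ∧ □p:
a: ◇p is T, □p is T. ✓
b: ◇p is F, □p is T. ✗
e: ◇p is F, □p is F. ✗
h: ◇p is F, □p is T. ✗
— 1 world.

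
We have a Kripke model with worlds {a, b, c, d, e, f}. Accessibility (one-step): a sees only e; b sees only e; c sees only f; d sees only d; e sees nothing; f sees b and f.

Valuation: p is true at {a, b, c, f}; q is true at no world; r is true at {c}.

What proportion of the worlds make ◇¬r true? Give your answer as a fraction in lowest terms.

a: successors {e}; ¬r there: e:T. ✓
b: successors {e}; ¬r there: e:T. ✓
c: successors {f}; ¬r there: f:T. ✓
d: successors {d}; ¬r there: d:T. ✓
e: no successors, so ◇¬r fails. ✗
f: successors {b, f}; ¬r there: b:T, f:T. ✓
That's 5 of 6 worlds, so 5/6.

5/6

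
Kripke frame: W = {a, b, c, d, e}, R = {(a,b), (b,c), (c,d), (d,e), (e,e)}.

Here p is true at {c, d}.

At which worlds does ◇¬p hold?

a: successors {b}; ¬p there: b:T. ✓
b: successors {c}; ¬p there: c:F. ✗
c: successors {d}; ¬p there: d:F. ✗
d: successors {e}; ¬p there: e:T. ✓
e: successors {e}; ¬p there: e:T. ✓

{a, d, e}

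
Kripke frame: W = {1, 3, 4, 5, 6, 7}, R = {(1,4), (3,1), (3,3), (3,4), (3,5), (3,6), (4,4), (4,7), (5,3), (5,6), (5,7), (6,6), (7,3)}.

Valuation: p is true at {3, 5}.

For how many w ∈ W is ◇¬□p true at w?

6

1: successors {4}; ¬□p there: 4:T. ✓
3: successors {1, 3, 4, 5, 6}; ¬□p there: 1:T, 3:T, 4:T, 5:T, 6:T. ✓
4: successors {4, 7}; ¬□p there: 4:T, 7:F. ✓
5: successors {3, 6, 7}; ¬□p there: 3:T, 6:T, 7:F. ✓
6: successors {6}; ¬□p there: 6:T. ✓
7: successors {3}; ¬□p there: 3:T. ✓
Satisfying worlds: {1, 3, 4, 5, 6, 7}.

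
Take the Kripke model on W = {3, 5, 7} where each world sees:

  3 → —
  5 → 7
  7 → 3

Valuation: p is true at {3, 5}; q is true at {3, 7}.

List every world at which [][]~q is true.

{3, 7}

3: no successors, so [][]~q holds vacuously. ✓
5: successors {7}; []~q there: 7:F. ✗
7: successors {3}; []~q there: 3:T. ✓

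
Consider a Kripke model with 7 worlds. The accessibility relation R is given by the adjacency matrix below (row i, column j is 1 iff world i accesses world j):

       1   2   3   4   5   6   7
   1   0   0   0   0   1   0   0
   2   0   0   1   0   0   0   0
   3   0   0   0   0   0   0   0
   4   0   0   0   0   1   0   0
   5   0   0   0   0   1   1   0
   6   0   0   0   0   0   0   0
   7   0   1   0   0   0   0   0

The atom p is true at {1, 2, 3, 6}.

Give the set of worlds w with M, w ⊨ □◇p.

{1, 3, 4, 6, 7}

1: successors {5}; ◇p there: 5:T. ✓
2: successors {3}; ◇p there: 3:F. ✗
3: no successors, so □◇p holds vacuously. ✓
4: successors {5}; ◇p there: 5:T. ✓
5: successors {5, 6}; ◇p there: 5:T, 6:F. ✗
6: no successors, so □◇p holds vacuously. ✓
7: successors {2}; ◇p there: 2:T. ✓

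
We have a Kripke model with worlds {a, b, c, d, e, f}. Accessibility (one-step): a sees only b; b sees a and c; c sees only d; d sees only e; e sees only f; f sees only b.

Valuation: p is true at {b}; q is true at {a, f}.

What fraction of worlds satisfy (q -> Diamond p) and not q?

2/3

a: q -> Diamond p is T, not q is F. ✗
b: q -> Diamond p is T, not q is T. ✓
c: q -> Diamond p is T, not q is T. ✓
d: q -> Diamond p is T, not q is T. ✓
e: q -> Diamond p is T, not q is T. ✓
f: q -> Diamond p is T, not q is F. ✗
That's 4 of 6 worlds, so 4/6 = 2/3.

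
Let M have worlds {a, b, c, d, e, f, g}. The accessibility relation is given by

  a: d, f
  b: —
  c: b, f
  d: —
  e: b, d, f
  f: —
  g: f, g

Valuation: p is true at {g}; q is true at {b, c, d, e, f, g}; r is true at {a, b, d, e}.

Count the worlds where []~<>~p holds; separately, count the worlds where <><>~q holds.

6 and 0

For []~<>~p:
a: successors {d, f}; ~<>~p there: d:T, f:T. ✓
b: no successors, so []~<>~p holds vacuously. ✓
c: successors {b, f}; ~<>~p there: b:T, f:T. ✓
d: no successors, so []~<>~p holds vacuously. ✓
e: successors {b, d, f}; ~<>~p there: b:T, d:T, f:T. ✓
f: no successors, so []~<>~p holds vacuously. ✓
g: successors {f, g}; ~<>~p there: f:T, g:F. ✗
— 6 worlds.
For <><>~q:
a: successors {d, f}; <>~q there: d:F, f:F. ✗
b: no successors, so <><>~q fails. ✗
c: successors {b, f}; <>~q there: b:F, f:F. ✗
d: no successors, so <><>~q fails. ✗
e: successors {b, d, f}; <>~q there: b:F, d:F, f:F. ✗
f: no successors, so <><>~q fails. ✗
g: successors {f, g}; <>~q there: f:F, g:F. ✗
— 0 worlds.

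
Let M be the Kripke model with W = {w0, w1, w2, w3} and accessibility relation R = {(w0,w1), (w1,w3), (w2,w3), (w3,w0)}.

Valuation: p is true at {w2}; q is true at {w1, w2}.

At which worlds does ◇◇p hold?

w0: successors {w1}; ◇p there: w1:F. ✗
w1: successors {w3}; ◇p there: w3:F. ✗
w2: successors {w3}; ◇p there: w3:F. ✗
w3: successors {w0}; ◇p there: w0:F. ✗

∅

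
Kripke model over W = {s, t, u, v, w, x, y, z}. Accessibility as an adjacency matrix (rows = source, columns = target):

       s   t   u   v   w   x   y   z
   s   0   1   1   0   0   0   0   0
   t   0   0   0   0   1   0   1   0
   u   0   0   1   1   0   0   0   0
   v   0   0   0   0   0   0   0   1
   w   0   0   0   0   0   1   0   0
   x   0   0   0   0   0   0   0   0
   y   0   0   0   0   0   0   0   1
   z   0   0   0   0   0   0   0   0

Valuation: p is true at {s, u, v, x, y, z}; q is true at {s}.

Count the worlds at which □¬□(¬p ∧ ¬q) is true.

5

s: successors {t, u}; ¬□(¬p ∧ ¬q) there: t:T, u:T. ✓
t: successors {w, y}; ¬□(¬p ∧ ¬q) there: w:T, y:T. ✓
u: successors {u, v}; ¬□(¬p ∧ ¬q) there: u:T, v:T. ✓
v: successors {z}; ¬□(¬p ∧ ¬q) there: z:F. ✗
w: successors {x}; ¬□(¬p ∧ ¬q) there: x:F. ✗
x: no successors, so □¬□(¬p ∧ ¬q) holds vacuously. ✓
y: successors {z}; ¬□(¬p ∧ ¬q) there: z:F. ✗
z: no successors, so □¬□(¬p ∧ ¬q) holds vacuously. ✓
Satisfying worlds: {s, t, u, x, z}.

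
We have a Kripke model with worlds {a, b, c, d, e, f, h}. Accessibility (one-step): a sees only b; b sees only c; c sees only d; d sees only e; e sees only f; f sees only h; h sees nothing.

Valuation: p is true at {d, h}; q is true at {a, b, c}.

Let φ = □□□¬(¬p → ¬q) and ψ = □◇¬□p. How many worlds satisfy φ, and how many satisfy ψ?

3 and 3

For □□□¬(¬p → ¬q):
a: successors {b}; □□¬(¬p → ¬q) there: b:F. ✗
b: successors {c}; □□¬(¬p → ¬q) there: c:F. ✗
c: successors {d}; □□¬(¬p → ¬q) there: d:F. ✗
d: successors {e}; □□¬(¬p → ¬q) there: e:F. ✗
e: successors {f}; □□¬(¬p → ¬q) there: f:T. ✓
f: successors {h}; □□¬(¬p → ¬q) there: h:T. ✓
h: no successors, so □□□¬(¬p → ¬q) holds vacuously. ✓
— 3 worlds.
For □◇¬□p:
a: successors {b}; ◇¬□p there: b:F. ✗
b: successors {c}; ◇¬□p there: c:T. ✓
c: successors {d}; ◇¬□p there: d:T. ✓
d: successors {e}; ◇¬□p there: e:F. ✗
e: successors {f}; ◇¬□p there: f:F. ✗
f: successors {h}; ◇¬□p there: h:F. ✗
h: no successors, so □◇¬□p holds vacuously. ✓
— 3 worlds.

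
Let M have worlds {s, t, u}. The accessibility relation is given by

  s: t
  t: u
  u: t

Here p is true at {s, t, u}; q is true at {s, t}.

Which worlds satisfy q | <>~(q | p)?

{s, t}

s: q is T, <>~(q | p) is F. ✓
t: q is T, <>~(q | p) is F. ✓
u: q is F, <>~(q | p) is F. ✗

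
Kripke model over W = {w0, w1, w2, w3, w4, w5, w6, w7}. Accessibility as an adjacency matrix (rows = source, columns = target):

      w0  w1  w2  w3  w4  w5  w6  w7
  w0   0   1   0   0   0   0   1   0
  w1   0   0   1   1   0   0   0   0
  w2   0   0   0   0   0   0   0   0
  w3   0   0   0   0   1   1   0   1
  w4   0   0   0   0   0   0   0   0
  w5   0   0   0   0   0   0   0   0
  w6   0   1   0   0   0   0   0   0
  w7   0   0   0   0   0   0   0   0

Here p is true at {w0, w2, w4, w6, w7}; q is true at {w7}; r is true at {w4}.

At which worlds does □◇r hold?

{w2, w4, w5, w7}

w0: successors {w1, w6}; ◇r there: w1:F, w6:F. ✗
w1: successors {w2, w3}; ◇r there: w2:F, w3:T. ✗
w2: no successors, so □◇r holds vacuously. ✓
w3: successors {w4, w5, w7}; ◇r there: w4:F, w5:F, w7:F. ✗
w4: no successors, so □◇r holds vacuously. ✓
w5: no successors, so □◇r holds vacuously. ✓
w6: successors {w1}; ◇r there: w1:F. ✗
w7: no successors, so □◇r holds vacuously. ✓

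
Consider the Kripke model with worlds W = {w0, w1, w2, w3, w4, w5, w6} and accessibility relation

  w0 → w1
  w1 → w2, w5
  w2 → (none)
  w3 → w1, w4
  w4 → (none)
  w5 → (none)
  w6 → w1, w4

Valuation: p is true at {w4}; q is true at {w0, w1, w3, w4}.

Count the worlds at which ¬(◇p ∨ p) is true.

w0: ◇p ∨ p is F. ✓
w1: ◇p ∨ p is F. ✓
w2: ◇p ∨ p is F. ✓
w3: ◇p ∨ p is T. ✗
w4: ◇p ∨ p is T. ✗
w5: ◇p ∨ p is F. ✓
w6: ◇p ∨ p is T. ✗
Satisfying worlds: {w0, w1, w2, w5}.

4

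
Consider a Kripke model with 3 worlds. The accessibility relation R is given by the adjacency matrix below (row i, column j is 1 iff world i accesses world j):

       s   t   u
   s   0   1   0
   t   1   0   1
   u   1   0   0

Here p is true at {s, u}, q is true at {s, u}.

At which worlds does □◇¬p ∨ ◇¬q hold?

s: □◇¬p is F, ◇¬q is T. ✓
t: □◇¬p is F, ◇¬q is F. ✗
u: □◇¬p is T, ◇¬q is F. ✓

{s, u}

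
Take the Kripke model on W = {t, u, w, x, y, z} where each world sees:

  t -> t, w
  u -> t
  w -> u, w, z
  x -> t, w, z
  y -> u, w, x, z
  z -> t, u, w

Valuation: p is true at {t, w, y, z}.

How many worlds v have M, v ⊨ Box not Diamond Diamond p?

t: successors {t, w}; not Diamond Diamond p there: t:F, w:F. ✗
u: successors {t}; not Diamond Diamond p there: t:F. ✗
w: successors {u, w, z}; not Diamond Diamond p there: u:F, w:F, z:F. ✗
x: successors {t, w, z}; not Diamond Diamond p there: t:F, w:F, z:F. ✗
y: successors {u, w, x, z}; not Diamond Diamond p there: u:F, w:F, x:F, z:F. ✗
z: successors {t, u, w}; not Diamond Diamond p there: t:F, u:F, w:F. ✗
Satisfying worlds: ∅.

0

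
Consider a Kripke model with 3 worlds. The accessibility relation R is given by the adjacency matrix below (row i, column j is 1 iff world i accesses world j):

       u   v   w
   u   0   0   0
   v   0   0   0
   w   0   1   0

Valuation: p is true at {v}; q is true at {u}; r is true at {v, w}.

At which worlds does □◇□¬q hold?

u: no successors, so □◇□¬q holds vacuously. ✓
v: no successors, so □◇□¬q holds vacuously. ✓
w: successors {v}; ◇□¬q there: v:F. ✗

{u, v}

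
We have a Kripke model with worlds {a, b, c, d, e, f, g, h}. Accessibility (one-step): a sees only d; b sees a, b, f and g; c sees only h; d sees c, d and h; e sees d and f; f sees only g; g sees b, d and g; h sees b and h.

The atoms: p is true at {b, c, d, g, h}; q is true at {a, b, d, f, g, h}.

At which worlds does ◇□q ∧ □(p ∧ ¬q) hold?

a: ◇□q is F, □(p ∧ ¬q) is F. ✗
b: ◇□q is T, □(p ∧ ¬q) is F. ✗
c: ◇□q is T, □(p ∧ ¬q) is F. ✗
d: ◇□q is T, □(p ∧ ¬q) is F. ✗
e: ◇□q is T, □(p ∧ ¬q) is F. ✗
f: ◇□q is T, □(p ∧ ¬q) is F. ✗
g: ◇□q is T, □(p ∧ ¬q) is F. ✗
h: ◇□q is T, □(p ∧ ¬q) is F. ✗

∅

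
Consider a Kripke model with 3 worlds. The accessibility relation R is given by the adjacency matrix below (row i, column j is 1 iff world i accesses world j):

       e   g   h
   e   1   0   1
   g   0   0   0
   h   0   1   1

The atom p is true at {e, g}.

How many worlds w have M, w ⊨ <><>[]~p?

2

e: successors {e, h}; <>[]~p there: e:F, h:T. ✓
g: no successors, so <><>[]~p fails. ✗
h: successors {g, h}; <>[]~p there: g:F, h:T. ✓
Satisfying worlds: {e, h}.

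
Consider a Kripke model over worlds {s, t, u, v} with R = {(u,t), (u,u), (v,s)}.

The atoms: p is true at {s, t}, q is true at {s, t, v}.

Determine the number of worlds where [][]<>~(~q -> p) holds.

s: no successors, so [][]<>~(~q -> p) holds vacuously. ✓
t: no successors, so [][]<>~(~q -> p) holds vacuously. ✓
u: successors {t, u}; []<>~(~q -> p) there: t:T, u:F. ✗
v: successors {s}; []<>~(~q -> p) there: s:T. ✓
Satisfying worlds: {s, t, v}.

3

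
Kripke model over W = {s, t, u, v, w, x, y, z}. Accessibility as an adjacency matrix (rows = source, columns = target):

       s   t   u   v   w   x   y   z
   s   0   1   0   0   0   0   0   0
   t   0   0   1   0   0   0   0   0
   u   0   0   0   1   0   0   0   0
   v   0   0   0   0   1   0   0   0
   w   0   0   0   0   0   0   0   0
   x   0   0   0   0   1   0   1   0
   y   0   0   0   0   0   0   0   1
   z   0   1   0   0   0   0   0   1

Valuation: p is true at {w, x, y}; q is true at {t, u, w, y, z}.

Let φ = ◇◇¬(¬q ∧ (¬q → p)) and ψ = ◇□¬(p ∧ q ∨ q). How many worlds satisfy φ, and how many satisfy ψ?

For ◇◇¬(¬q ∧ (¬q → p)):
s: successors {t}; ◇¬(¬q ∧ (¬q → p)) there: t:T. ✓
t: successors {u}; ◇¬(¬q ∧ (¬q → p)) there: u:T. ✓
u: successors {v}; ◇¬(¬q ∧ (¬q → p)) there: v:T. ✓
v: successors {w}; ◇¬(¬q ∧ (¬q → p)) there: w:F. ✗
w: no successors, so ◇◇¬(¬q ∧ (¬q → p)) fails. ✗
x: successors {w, y}; ◇¬(¬q ∧ (¬q → p)) there: w:F, y:T. ✓
y: successors {z}; ◇¬(¬q ∧ (¬q → p)) there: z:T. ✓
z: successors {t, z}; ◇¬(¬q ∧ (¬q → p)) there: t:T, z:T. ✓
— 6 worlds.
For ◇□¬(p ∧ q ∨ q):
s: successors {t}; □¬(p ∧ q ∨ q) there: t:F. ✗
t: successors {u}; □¬(p ∧ q ∨ q) there: u:T. ✓
u: successors {v}; □¬(p ∧ q ∨ q) there: v:F. ✗
v: successors {w}; □¬(p ∧ q ∨ q) there: w:T. ✓
w: no successors, so ◇□¬(p ∧ q ∨ q) fails. ✗
x: successors {w, y}; □¬(p ∧ q ∨ q) there: w:T, y:F. ✓
y: successors {z}; □¬(p ∧ q ∨ q) there: z:F. ✗
z: successors {t, z}; □¬(p ∧ q ∨ q) there: t:F, z:F. ✗
— 3 worlds.

6 and 3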